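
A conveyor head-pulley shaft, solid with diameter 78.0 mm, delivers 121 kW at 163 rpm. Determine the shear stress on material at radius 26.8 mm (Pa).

5.23e7 Pa

ω = 2π·163/60 = 17.07 rad/s, so T = P/ω = 121×10³ / 17.07 = 7089 N·m.
J = πd⁴/32 = π(0.0780)⁴/32 = 3.634×10^-6 m⁴.
Shear stress varies linearly with radius: τ = T·r/J = 7089 × 0.0268 / 3.634×10^-6 = 5.228×10^7 Pa.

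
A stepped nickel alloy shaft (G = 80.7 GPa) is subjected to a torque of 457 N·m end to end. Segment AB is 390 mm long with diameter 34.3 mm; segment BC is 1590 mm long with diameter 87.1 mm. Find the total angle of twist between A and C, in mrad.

17.8 mrad

J_AB = π(0.0343)⁴/32 = 1.36×10^-7 m⁴; J_BC = π(0.0871)⁴/32 = 5.65×10^-6 m⁴.
θ = (T/G)·Σ L_i/J_i = (457.0/80.7×10⁹)·(0.390/1.36×10^-7 + 1.59/5.65×10^-6) = 0.01785 rad.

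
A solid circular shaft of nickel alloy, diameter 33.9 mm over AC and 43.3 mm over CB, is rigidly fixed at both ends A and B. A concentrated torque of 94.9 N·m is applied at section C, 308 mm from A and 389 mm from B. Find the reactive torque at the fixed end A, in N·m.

Compatibility: T_A·a/J_AC = T_B·b/J_CB with T_A + T_B = T₀.
J_AC = 1.30×10^-7 m⁴, J_CB = 3.45×10^-7 m⁴, so T_A = T₀·(J_AC/a)/((J_AC/a)+(J_CB/b)) = 30.54 N·m, T_B = 64.36 N·m.

30.5 N·m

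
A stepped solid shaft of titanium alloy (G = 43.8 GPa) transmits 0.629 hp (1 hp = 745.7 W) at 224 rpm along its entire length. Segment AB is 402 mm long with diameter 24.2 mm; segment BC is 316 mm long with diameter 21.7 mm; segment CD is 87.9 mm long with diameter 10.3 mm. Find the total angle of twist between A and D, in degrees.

2.77°

ω = 2π·224/60 = 23.46 rad/s, so T = P/ω = 0.629×745.7 / 23.46 = 20.00 N·m.
J_AB = π(0.0242)⁴/32 = 3.37×10^-8 m⁴; J_BC = π(0.0217)⁴/32 = 2.18×10^-8 m⁴; J_CD = π(0.0103)⁴/32 = 1.10×10^-9 m⁴.
θ = (T/G)·Σ L_i/J_i = (20.00/43.8×10⁹)·(0.402/3.37×10^-8 + 0.316/2.18×10^-8 + 0.0879/1.10×10^-9) = 0.04839 rad.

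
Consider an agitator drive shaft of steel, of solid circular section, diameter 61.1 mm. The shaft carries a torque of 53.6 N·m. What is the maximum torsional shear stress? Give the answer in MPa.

1.20 MPa

J = πd⁴/32 = π(0.0611)⁴/32 = 1.368×10^-6 m⁴.
τ_max = T·r/J = 53.60 × 0.0306 / 1.368×10^-6 = 1.197×10^6 Pa.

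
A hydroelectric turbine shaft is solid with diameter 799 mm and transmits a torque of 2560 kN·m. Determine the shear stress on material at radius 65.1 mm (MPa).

J = πd⁴/32 = π(0.799)⁴/32 = 0.04001 m⁴.
Shear stress varies linearly with radius: τ = T·r/J = 2.560e6 × 0.0651 / 0.04001 = 4.165×10^6 Pa.

4.17 MPa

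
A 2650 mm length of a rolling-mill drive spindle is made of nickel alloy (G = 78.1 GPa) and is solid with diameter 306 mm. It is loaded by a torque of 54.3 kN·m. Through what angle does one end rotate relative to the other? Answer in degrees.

0.123°

J = πd⁴/32 = π(0.306)⁴/32 = 8.608×10^-4 m⁴.
θ = T·L/(G·J) = 54300 × 2.65 / (78.1×10⁹ × 8.608×10^-4) = 2.140×10^-3 rad.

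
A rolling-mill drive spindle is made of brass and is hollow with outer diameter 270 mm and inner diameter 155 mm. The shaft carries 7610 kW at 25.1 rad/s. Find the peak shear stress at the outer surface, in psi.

ω = 25.1 rad/s, so T = P/ω = 7610×10³ / 25.10 = 303200 N·m.
J = π(d_o⁴ − d_i⁴)/32 = π(0.270⁴ − 0.155⁴)/32 = 4.651×10^-4 m⁴.
τ_max = T·r/J = 303200 × 0.135 / 4.651×10^-4 = 8.801×10^7 Pa.

12800 psi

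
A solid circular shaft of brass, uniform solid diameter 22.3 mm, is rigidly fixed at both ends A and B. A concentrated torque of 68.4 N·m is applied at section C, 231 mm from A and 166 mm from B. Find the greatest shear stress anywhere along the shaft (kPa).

With uniform GJ and both ends fixed, compatibility θ_AC = θ_CB gives T_A·a = T_B·b, together with T_A + T_B = T₀.
T_A = T₀·b/(a+b) = 68.40·166/397.0 = 28.60 N·m; T_B = 39.80 N·m.
τ in each portion: τ_AC = 1.31×10^7 Pa, τ_CB = 1.83×10^7 Pa; maximum is in CB.
τ_max = T_CB·r/J = 39.80·0.0112/2.43×10^-8 = 1.828×10^7 Pa.

18300 kPa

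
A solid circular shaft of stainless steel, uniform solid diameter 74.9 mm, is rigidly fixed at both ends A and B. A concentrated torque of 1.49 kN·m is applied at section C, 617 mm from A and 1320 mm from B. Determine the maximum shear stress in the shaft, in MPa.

With uniform GJ and both ends fixed, compatibility θ_AC = θ_CB gives T_A·a = T_B·b, together with T_A + T_B = T₀.
T_A = T₀·b/(a+b) = 1490·1320/1937 = 1015 N·m; T_B = 474.6 N·m.
τ in each portion: τ_AC = 1.23×10^7 Pa, τ_CB = 5.75×10^6 Pa; maximum is in AC.
τ_max = T_AC·r/J = 1015·0.0375/3.09×10^-6 = 1.231×10^7 Pa.

12.3 MPa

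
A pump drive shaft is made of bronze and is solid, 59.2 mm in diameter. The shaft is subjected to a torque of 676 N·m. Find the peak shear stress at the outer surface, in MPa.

J = πd⁴/32 = π(0.0592)⁴/32 = 1.206×10^-6 m⁴.
τ_max = T·r/J = 676.0 × 0.0296 / 1.206×10^-6 = 1.659×10^7 Pa.

16.6 MPa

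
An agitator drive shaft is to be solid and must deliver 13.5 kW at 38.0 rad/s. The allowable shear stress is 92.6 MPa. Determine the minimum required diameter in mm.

26.9 mm

ω = 38.0 rad/s, so T = P/ω = 13.5×10³ / 38.00 = 355.3 N·m.
For a solid shaft τ_max = 16T/(πd³), so d = (16T/(π τ_allow))^(1/3) = (16·355.3/(π·9.26×10^7))^(1/3) = 0.02693 m.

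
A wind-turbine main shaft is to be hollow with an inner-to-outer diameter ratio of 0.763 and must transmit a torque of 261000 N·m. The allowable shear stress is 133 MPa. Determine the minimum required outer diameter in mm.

For a hollow shaft with d_i/d_o = 0.763: τ_max = 16T/(π d_o³ (1−k⁴)), so d_o = [16T/(π τ_allow (1−k⁴))]^(1/3) = [16·261000/(π·1.33×10^8·0.6611)]^(1/3) = 0.2473 m.

247 mm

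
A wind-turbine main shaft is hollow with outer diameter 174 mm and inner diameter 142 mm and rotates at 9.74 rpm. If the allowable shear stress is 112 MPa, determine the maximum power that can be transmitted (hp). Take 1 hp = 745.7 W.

J = π(d_o⁴ − d_i⁴)/32 = π(0.174⁴ − 0.142⁴)/32 = 5.007×10^-5 m⁴.
T_max = τ_allow·J/r = 1.12×10^8 × 5.007×10^-5 / 0.0870 = 64460 N·m.
ω = 2π·9.74/60 = 1.020 rad/s, so P_max = T_max·ω = 6.575×10^4 W.

88.2 hp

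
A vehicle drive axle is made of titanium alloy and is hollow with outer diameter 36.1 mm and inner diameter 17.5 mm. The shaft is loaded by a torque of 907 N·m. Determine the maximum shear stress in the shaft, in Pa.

1.04e8 Pa

J = π(d_o⁴ − d_i⁴)/32 = π(0.0361⁴ − 0.0175⁴)/32 = 1.575×10^-7 m⁴.
τ_max = T·r/J = 907.0 × 0.0181 / 1.575×10^-7 = 1.039×10^8 Pa.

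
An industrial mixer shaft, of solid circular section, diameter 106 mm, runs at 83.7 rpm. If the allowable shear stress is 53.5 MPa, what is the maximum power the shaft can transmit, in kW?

110 kW

J = πd⁴/32 = π(0.106)⁴/32 = 1.239×10^-5 m⁴.
T_max = τ_allow·J/r = 5.35×10^7 × 1.239×10^-5 / 0.0530 = 12510 N·m.
ω = 2π·83.7/60 = 8.765 rad/s, so P_max = T_max·ω = 1.097×10^5 W.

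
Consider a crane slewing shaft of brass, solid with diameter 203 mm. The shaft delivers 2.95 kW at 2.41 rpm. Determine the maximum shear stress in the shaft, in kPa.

ω = 2π·2.41/60 = 0.2524 rad/s, so T = P/ω = 2.95×10³ / 0.2524 = 11690 N·m.
J = πd⁴/32 = π(0.203)⁴/32 = 1.667×10^-4 m⁴.
τ_max = T·r/J = 11690 × 0.102 / 1.667×10^-4 = 7.116×10^6 Pa.

7120 kPa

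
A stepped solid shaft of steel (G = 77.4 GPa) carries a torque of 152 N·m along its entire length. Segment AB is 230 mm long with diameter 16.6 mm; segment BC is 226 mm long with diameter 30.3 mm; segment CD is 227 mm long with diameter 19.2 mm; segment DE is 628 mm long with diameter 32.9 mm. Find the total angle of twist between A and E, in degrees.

J_AB = π(0.0166)⁴/32 = 7.45×10^-9 m⁴; J_BC = π(0.0303)⁴/32 = 8.28×10^-8 m⁴; J_CD = π(0.0192)⁴/32 = 1.33×10^-8 m⁴; J_DE = π(0.0329)⁴/32 = 1.15×10^-7 m⁴.
θ = (T/G)·Σ L_i/J_i = (152.0/77.4×10⁹)·(0.230/7.45×10^-9 + 0.226/8.28×10^-8 + 0.227/1.33×10^-8 + 0.628/1.15×10^-7) = 0.1101 rad.

6.31°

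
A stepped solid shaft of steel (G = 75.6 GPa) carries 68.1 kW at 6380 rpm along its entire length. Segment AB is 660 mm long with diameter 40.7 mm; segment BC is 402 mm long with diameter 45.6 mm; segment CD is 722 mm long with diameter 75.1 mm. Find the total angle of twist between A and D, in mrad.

4.89 mrad

ω = 2π·6380/60 = 668.1 rad/s, so T = P/ω = 68.1×10³ / 668.1 = 101.9 N·m.
J_AB = π(0.0407)⁴/32 = 2.69×10^-7 m⁴; J_BC = π(0.0456)⁴/32 = 4.24×10^-7 m⁴; J_CD = π(0.0751)⁴/32 = 3.12×10^-6 m⁴.
θ = (T/G)·Σ L_i/J_i = (101.9/75.6×10⁹)·(0.660/2.69×10^-7 + 0.402/4.24×10^-7 + 0.722/3.12×10^-6) = 4.892×10^-3 rad.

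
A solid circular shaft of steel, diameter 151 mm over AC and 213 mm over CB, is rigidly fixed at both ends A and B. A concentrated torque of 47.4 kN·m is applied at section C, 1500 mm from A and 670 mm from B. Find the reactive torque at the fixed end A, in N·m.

4810 N·m

Compatibility: T_A·a/J_AC = T_B·b/J_CB with T_A + T_B = T₀.
J_AC = 5.10×10^-5 m⁴, J_CB = 2.02×10^-4 m⁴, so T_A = T₀·(J_AC/a)/((J_AC/a)+(J_CB/b)) = 4805 N·m, T_B = 42590 N·m.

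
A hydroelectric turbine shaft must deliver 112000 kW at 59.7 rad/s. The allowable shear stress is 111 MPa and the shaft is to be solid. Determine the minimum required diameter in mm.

442 mm

ω = 59.7 rad/s, so T = P/ω = 112000×10³ / 59.70 = 1.876e6 N·m.
For a solid shaft τ_max = 16T/(πd³), so d = (16T/(π τ_allow))^(1/3) = (16·1.876e6/(π·1.11×10^8))^(1/3) = 0.4415 m.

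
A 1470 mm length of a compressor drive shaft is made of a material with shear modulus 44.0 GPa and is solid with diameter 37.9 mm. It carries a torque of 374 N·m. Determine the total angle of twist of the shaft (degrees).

J = πd⁴/32 = π(0.0379)⁴/32 = 2.026×10^-7 m⁴.
θ = T·L/(G·J) = 374.0 × 1.47 / (44.0×10⁹ × 2.026×10^-7) = 0.06168 rad.

3.53°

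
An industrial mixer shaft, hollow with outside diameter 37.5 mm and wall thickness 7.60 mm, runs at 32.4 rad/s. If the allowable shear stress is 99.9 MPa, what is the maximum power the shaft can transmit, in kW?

29.3 kW

J = π(d_o⁴ − d_i⁴)/32 = π(0.0375⁴ − 0.0223⁴)/32 = 1.699×10^-7 m⁴.
T_max = τ_allow·J/r = 9.99×10^7 × 1.699×10^-7 / 0.0187 = 905.0 N·m.
ω = 32.4 rad/s, so P_max = T_max·ω = 2.932×10^4 W.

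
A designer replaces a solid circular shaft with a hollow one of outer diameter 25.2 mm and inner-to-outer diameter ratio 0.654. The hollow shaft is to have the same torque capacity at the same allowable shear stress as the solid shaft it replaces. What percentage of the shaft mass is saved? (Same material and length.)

Equal τ_max and T ⇒ the solid shaft needs d_s³ = d_o³(1−k⁴), so d_s = 25.2·(1−0.654⁴)^(1/3) = 23.56 mm.
Area ratio A_h/A_s = d_o²(1−k²)/d_s² = (1−k²)/(1−k⁴)^(2/3) = 0.6548.
Mass saving = 1 − 0.6548 = 34.5 %.

34.5 %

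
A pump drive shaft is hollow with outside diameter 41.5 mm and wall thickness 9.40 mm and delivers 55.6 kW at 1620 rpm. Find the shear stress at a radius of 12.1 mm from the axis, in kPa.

15000 kPa

ω = 2π·1620/60 = 169.6 rad/s, so T = P/ω = 55.6×10³ / 169.6 = 327.7 N·m.
J = π(d_o⁴ − d_i⁴)/32 = π(0.0415⁴ − 0.0227⁴)/32 = 2.651×10^-7 m⁴.
Shear stress varies linearly with radius: τ = T·r/J = 327.7 × 0.0121 / 2.651×10^-7 = 1.496×10^7 Pa.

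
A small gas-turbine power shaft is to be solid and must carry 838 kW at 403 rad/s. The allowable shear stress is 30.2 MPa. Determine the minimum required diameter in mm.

70.5 mm

ω = 403 rad/s, so T = P/ω = 838×10³ / 403.0 = 2079 N·m.
For a solid shaft τ_max = 16T/(πd³), so d = (16T/(π τ_allow))^(1/3) = (16·2079/(π·3.02×10^7))^(1/3) = 0.07052 m.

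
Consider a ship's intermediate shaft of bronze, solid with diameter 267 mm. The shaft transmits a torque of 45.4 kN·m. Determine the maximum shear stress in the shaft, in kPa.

J = πd⁴/32 = π(0.267)⁴/32 = 4.989×10^-4 m⁴.
τ_max = T·r/J = 45400 × 0.134 / 4.989×10^-4 = 1.215×10^7 Pa.

12100 kPa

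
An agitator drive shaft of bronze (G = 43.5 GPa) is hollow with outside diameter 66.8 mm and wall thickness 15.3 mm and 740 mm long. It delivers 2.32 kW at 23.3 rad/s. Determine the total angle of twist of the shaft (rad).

9.48e-4 rad

ω = 23.3 rad/s, so T = P/ω = 2.32×10³ / 23.30 = 99.57 N·m.
J = π(d_o⁴ − d_i⁴)/32 = π(0.0668⁴ − 0.0362⁴)/32 = 1.786×10^-6 m⁴.
θ = T·L/(G·J) = 99.57 × 0.740 / (43.5×10⁹ × 1.786×10^-6) = 9.483×10^-4 rad.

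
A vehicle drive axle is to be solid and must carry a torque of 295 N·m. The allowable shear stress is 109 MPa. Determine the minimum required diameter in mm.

24.0 mm

For a solid shaft τ_max = 16T/(πd³), so d = (16T/(π τ_allow))^(1/3) = (16·295.0/(π·1.09×10^8))^(1/3) = 0.02398 m.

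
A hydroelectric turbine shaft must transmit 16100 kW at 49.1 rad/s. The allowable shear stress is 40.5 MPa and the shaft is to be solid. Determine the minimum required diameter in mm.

345 mm

ω = 49.1 rad/s, so T = P/ω = 16100×10³ / 49.10 = 327900 N·m.
For a solid shaft τ_max = 16T/(πd³), so d = (16T/(π τ_allow))^(1/3) = (16·327900/(π·4.05×10^7))^(1/3) = 0.3455 m.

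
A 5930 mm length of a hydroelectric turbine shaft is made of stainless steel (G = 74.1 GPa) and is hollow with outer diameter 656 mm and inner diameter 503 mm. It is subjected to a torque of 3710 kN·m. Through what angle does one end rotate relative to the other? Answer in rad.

0.0250 rad

J = π(d_o⁴ − d_i⁴)/32 = π(0.656⁴ − 0.503⁴)/32 = 0.01190 m⁴.
θ = T·L/(G·J) = 3.710e6 × 5.93 / (74.1×10⁹ × 0.01190) = 0.02496 rad.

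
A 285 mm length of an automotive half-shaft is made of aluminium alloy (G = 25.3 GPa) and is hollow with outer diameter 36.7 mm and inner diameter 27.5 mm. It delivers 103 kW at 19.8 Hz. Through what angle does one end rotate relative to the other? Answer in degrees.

ω = 2π·19.8 = 124.4 rad/s, so T = P/ω = 103×10³ / 124.4 = 827.9 N·m.
J = π(d_o⁴ − d_i⁴)/32 = π(0.0367⁴ − 0.0275⁴)/32 = 1.220×10^-7 m⁴.
θ = T·L/(G·J) = 827.9 × 0.285 / (25.3×10⁹ × 1.220×10^-7) = 0.07648 rad.

4.38°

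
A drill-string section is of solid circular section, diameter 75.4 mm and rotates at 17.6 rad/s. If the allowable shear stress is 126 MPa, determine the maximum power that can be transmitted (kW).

J = πd⁴/32 = π(0.0754)⁴/32 = 3.173×10^-6 m⁴.
T_max = τ_allow·J/r = 1.26×10^8 × 3.173×10^-6 / 0.0377 = 10610 N·m.
ω = 17.6 rad/s, so P_max = T_max·ω = 1.866×10^5 W.

187 kW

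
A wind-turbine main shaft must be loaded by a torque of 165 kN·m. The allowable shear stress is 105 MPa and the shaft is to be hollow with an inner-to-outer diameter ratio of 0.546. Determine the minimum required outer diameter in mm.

For a hollow shaft with d_i/d_o = 0.546: τ_max = 16T/(π d_o³ (1−k⁴)), so d_o = [16T/(π τ_allow (1−k⁴))]^(1/3) = [16·165000/(π·1.05×10^8·0.9111)]^(1/3) = 0.2063 m.

206 mm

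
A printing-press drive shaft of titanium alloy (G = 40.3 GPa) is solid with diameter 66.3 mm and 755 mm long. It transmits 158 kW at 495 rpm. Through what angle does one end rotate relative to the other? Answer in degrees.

1.72°

ω = 2π·495/60 = 51.84 rad/s, so T = P/ω = 158×10³ / 51.84 = 3048 N·m.
J = πd⁴/32 = π(0.0663)⁴/32 = 1.897×10^-6 m⁴.
θ = T·L/(G·J) = 3048 × 0.755 / (40.3×10⁹ × 1.897×10^-6) = 0.03010 rad.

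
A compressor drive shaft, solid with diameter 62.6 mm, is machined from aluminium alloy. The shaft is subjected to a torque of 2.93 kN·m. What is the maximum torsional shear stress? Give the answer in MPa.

60.8 MPa

J = πd⁴/32 = π(0.0626)⁴/32 = 1.508×10^-6 m⁴.
τ_max = T·r/J = 2930 × 0.0313 / 1.508×10^-6 = 6.083×10^7 Pa.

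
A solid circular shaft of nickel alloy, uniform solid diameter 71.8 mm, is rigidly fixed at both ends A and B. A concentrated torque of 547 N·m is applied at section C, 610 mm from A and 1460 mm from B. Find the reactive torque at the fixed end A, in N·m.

386 N·m

With uniform GJ and both ends fixed, compatibility θ_AC = θ_CB gives T_A·a = T_B·b, together with T_A + T_B = T₀.
T_A = T₀·b/(a+b) = 547.0·1460/2070 = 385.8 N·m; T_B = 161.2 N·m.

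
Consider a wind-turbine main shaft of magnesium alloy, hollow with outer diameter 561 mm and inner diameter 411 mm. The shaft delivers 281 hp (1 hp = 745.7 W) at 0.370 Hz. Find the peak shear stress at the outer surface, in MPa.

ω = 2π·0.370 = 2.325 rad/s, so T = P/ω = 281×745.7 / 2.325 = 90130 N·m.
J = π(d_o⁴ − d_i⁴)/32 = π(0.561⁴ − 0.411⁴)/32 = 6.923×10^-3 m⁴.
τ_max = T·r/J = 90130 × 0.281 / 6.923×10^-3 = 3.652×10^6 Pa.

3.65 MPa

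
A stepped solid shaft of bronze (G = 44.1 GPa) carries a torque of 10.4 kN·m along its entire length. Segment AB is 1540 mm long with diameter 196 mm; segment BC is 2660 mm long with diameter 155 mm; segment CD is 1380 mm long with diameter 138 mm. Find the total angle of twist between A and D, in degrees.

J_AB = π(0.196)⁴/32 = 1.45×10^-4 m⁴; J_BC = π(0.155)⁴/32 = 5.67×10^-5 m⁴; J_CD = π(0.138)⁴/32 = 3.56×10^-5 m⁴.
θ = (T/G)·Σ L_i/J_i = (10400/44.1×10⁹)·(1.54/1.45×10^-4 + 2.66/5.67×10^-5 + 1.38/3.56×10^-5) = 0.02272 rad.

1.30°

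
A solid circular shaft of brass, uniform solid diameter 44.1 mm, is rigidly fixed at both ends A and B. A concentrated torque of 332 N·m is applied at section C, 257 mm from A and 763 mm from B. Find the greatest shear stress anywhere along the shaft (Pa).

1.47e7 Pa

With uniform GJ and both ends fixed, compatibility θ_AC = θ_CB gives T_A·a = T_B·b, together with T_A + T_B = T₀.
T_A = T₀·b/(a+b) = 332.0·763/1020 = 248.3 N·m; T_B = 83.65 N·m.
τ in each portion: τ_AC = 1.47×10^7 Pa, τ_CB = 4.97×10^6 Pa; maximum is in AC.
τ_max = T_AC·r/J = 248.3·0.0221/3.71×10^-7 = 1.475×10^7 Pa.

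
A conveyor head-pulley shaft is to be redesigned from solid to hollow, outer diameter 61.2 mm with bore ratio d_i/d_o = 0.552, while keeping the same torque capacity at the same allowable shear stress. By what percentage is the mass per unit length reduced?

25.8 %

Equal τ_max and T ⇒ the solid shaft needs d_s³ = d_o³(1−k⁴), so d_s = 61.2·(1−0.552⁴)^(1/3) = 59.24 mm.
Area ratio A_h/A_s = d_o²(1−k²)/d_s² = (1−k²)/(1−k⁴)^(2/3) = 0.7420.
Mass saving = 1 − 0.7420 = 25.8 %.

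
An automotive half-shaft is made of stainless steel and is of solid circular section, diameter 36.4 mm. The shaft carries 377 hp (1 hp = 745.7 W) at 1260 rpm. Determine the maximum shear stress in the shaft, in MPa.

ω = 2π·1260/60 = 131.9 rad/s, so T = P/ω = 377×745.7 / 131.9 = 2131 N·m.
J = πd⁴/32 = π(0.0364)⁴/32 = 1.723×10^-7 m⁴.
τ_max = T·r/J = 2131 × 0.0182 / 1.723×10^-7 = 2.250×10^8 Pa.

225 MPa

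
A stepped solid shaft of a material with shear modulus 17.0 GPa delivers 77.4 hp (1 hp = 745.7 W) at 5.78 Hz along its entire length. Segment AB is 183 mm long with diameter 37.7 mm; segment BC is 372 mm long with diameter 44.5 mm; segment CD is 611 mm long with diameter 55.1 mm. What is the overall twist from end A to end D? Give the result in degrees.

ω = 2π·5.78 = 36.32 rad/s, so T = P/ω = 77.4×745.7 / 36.32 = 1589 N·m.
J_AB = π(0.0377)⁴/32 = 1.98×10^-7 m⁴; J_BC = π(0.0445)⁴/32 = 3.85×10^-7 m⁴; J_CD = π(0.0551)⁴/32 = 9.05×10^-7 m⁴.
θ = (T/G)·Σ L_i/J_i = (1589/17.0×10⁹)·(0.183/1.98×10^-7 + 0.372/3.85×10^-7 + 0.611/9.05×10^-7) = 0.2397 rad.

13.7°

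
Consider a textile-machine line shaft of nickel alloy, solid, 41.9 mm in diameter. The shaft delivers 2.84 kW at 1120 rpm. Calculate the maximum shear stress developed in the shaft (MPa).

1.68 MPa

ω = 2π·1120/60 = 117.3 rad/s, so T = P/ω = 2.84×10³ / 117.3 = 24.21 N·m.
J = πd⁴/32 = π(0.0419)⁴/32 = 3.026×10^-7 m⁴.
τ_max = T·r/J = 24.21 × 0.0209 / 3.026×10^-7 = 1.676×10^6 Pa.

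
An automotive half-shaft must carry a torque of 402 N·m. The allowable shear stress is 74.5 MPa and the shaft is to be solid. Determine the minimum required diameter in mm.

30.2 mm

For a solid shaft τ_max = 16T/(πd³), so d = (16T/(π τ_allow))^(1/3) = (16·402.0/(π·7.45×10^7))^(1/3) = 0.03018 m.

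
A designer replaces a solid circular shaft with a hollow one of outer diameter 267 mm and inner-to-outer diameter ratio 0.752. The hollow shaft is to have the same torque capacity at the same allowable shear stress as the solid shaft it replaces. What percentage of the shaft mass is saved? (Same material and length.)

43.8 %

Equal τ_max and T ⇒ the solid shaft needs d_s³ = d_o³(1−k⁴), so d_s = 267·(1−0.752⁴)^(1/3) = 234.8 mm.
Area ratio A_h/A_s = d_o²(1−k²)/d_s² = (1−k²)/(1−k⁴)^(2/3) = 0.5618.
Mass saving = 1 − 0.5618 = 43.8 %.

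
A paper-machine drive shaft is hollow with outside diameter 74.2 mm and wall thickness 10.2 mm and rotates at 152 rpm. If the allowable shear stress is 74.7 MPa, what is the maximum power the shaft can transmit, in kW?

J = π(d_o⁴ − d_i⁴)/32 = π(0.0742⁴ − 0.0538⁴)/32 = 2.153×10^-6 m⁴.
T_max = τ_allow·J/r = 7.47×10^7 × 2.153×10^-6 / 0.0371 = 4336 N·m.
ω = 2π·152/60 = 15.92 rad/s, so P_max = T_max·ω = 6.901×10^4 W.

69.0 kW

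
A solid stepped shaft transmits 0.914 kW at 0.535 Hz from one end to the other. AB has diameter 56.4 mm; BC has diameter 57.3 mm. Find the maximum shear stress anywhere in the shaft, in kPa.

7720 kPa

ω = 2π·0.535 = 3.362 rad/s, so T = P/ω = 0.914×10³ / 3.362 = 271.9 N·m.
Under the same torque, τ_max = 16T/(πd³) is largest where d is smallest — segment AB (d = 56.4 mm).
τ_max = 16·271.9/(π·(0.0564)³) = 7.719×10^6 Pa.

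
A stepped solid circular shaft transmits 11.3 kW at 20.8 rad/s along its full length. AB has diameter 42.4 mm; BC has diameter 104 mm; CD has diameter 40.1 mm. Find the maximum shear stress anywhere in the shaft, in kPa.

42900 kPa

ω = 20.8 rad/s, so T = P/ω = 11.3×10³ / 20.80 = 543.3 N·m.
Under the same torque, τ_max = 16T/(πd³) is largest where d is smallest — segment CD (d = 40.1 mm).
τ_max = 16·543.3/(π·(0.0401)³) = 4.291×10^7 Pa.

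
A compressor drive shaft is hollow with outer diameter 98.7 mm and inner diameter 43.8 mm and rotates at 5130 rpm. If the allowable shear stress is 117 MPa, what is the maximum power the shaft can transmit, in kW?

J = π(d_o⁴ − d_i⁴)/32 = π(0.0987⁴ − 0.0438⁴)/32 = 8.956×10^-6 m⁴.
T_max = τ_allow·J/r = 1.17×10^8 × 8.956×10^-6 / 0.0493 = 21230 N·m.
ω = 2π·5130/60 = 537.2 rad/s, so P_max = T_max·ω = 1.141×10^7 W.

11400 kW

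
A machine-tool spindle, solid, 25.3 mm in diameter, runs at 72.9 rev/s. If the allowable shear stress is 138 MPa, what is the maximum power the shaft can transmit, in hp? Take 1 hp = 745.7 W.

270 hp

J = πd⁴/32 = π(0.0253)⁴/32 = 4.022×10^-8 m⁴.
T_max = τ_allow·J/r = 1.38×10^8 × 4.022×10^-8 / 0.0126 = 438.8 N·m.
ω = 2π·72.9 = 458.0 rad/s, so P_max = T_max·ω = 2.010×10^5 W.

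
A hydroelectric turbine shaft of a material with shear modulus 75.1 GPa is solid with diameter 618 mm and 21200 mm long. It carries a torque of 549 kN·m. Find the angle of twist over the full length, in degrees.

0.620°

J = πd⁴/32 = π(0.618)⁴/32 = 0.01432 m⁴.
θ = T·L/(G·J) = 549000 × 21.2 / (75.1×10⁹ × 0.01432) = 0.01082 rad.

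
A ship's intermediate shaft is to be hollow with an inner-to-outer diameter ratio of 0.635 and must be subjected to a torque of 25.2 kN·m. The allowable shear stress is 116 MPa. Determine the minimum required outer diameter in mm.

For a hollow shaft with d_i/d_o = 0.635: τ_max = 16T/(π d_o³ (1−k⁴)), so d_o = [16T/(π τ_allow (1−k⁴))]^(1/3) = [16·25200/(π·1.16×10^8·0.8374)]^(1/3) = 0.1097 m.

110 mm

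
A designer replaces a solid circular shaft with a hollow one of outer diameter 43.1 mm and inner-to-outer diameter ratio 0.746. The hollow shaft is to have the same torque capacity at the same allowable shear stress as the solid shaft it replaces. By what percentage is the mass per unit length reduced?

43.2 %

Equal τ_max and T ⇒ the solid shaft needs d_s³ = d_o³(1−k⁴), so d_s = 43.1·(1−0.746⁴)^(1/3) = 38.09 mm.
Area ratio A_h/A_s = d_o²(1−k²)/d_s² = (1−k²)/(1−k⁴)^(2/3) = 0.5678.
Mass saving = 1 − 0.5678 = 43.2 %.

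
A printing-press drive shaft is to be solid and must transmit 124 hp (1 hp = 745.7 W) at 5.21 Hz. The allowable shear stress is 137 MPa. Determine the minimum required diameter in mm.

47.2 mm

ω = 2π·5.21 = 32.74 rad/s, so T = P/ω = 124×745.7 / 32.74 = 2825 N·m.
For a solid shaft τ_max = 16T/(πd³), so d = (16T/(π τ_allow))^(1/3) = (16·2825/(π·1.37×10^8))^(1/3) = 0.04718 m.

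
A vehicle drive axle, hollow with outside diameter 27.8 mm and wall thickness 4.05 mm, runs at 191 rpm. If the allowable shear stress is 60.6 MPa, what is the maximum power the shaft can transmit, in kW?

3.82 kW

J = π(d_o⁴ − d_i⁴)/32 = π(0.0278⁴ − 0.0197⁴)/32 = 4.385×10^-8 m⁴.
T_max = τ_allow·J/r = 6.06×10^7 × 4.385×10^-8 / 0.0139 = 191.2 N·m.
ω = 2π·191/60 = 20.00 rad/s, so P_max = T_max·ω = 3824 W.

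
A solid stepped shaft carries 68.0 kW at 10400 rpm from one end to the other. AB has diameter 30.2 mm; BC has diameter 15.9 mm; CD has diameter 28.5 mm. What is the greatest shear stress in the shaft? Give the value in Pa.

7.91e7 Pa

ω = 2π·10400/60 = 1089 rad/s, so T = P/ω = 68.0×10³ / 1089 = 62.44 N·m.
Under the same torque, τ_max = 16T/(πd³) is largest where d is smallest — segment BC (d = 15.9 mm).
τ_max = 16·62.44/(π·(0.0159)³) = 7.911×10^7 Pa.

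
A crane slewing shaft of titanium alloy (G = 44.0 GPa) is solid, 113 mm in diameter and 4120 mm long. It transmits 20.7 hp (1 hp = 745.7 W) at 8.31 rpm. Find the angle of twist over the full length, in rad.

ω = 2π·8.31/60 = 0.8702 rad/s, so T = P/ω = 20.7×745.7 / 0.8702 = 17740 N·m.
J = πd⁴/32 = π(0.113)⁴/32 = 1.601×10^-5 m⁴.
θ = T·L/(G·J) = 17740 × 4.12 / (44.0×10⁹ × 1.601×10^-5) = 0.1038 rad.

0.104 rad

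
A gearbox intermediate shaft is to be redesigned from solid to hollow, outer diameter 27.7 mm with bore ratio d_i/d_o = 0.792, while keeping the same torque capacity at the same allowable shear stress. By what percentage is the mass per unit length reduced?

Equal τ_max and T ⇒ the solid shaft needs d_s³ = d_o³(1−k⁴), so d_s = 27.7·(1−0.792⁴)^(1/3) = 23.45 mm.
Area ratio A_h/A_s = d_o²(1−k²)/d_s² = (1−k²)/(1−k⁴)^(2/3) = 0.5202.
Mass saving = 1 − 0.5202 = 48.0 %.

48.0 %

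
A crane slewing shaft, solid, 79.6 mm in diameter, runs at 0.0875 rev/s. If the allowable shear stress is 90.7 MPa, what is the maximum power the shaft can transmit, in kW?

4.94 kW

J = πd⁴/32 = π(0.0796)⁴/32 = 3.941×10^-6 m⁴.
T_max = τ_allow·J/r = 9.07×10^7 × 3.941×10^-6 / 0.0398 = 8982 N·m.
ω = 2π·0.0875 = 0.5498 rad/s, so P_max = T_max·ω = 4938 W.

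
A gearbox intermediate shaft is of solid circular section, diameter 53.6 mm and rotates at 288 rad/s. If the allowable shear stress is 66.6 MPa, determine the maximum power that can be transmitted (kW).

580 kW

J = πd⁴/32 = π(0.0536)⁴/32 = 8.103×10^-7 m⁴.
T_max = τ_allow·J/r = 6.66×10^7 × 8.103×10^-7 / 0.0268 = 2014 N·m.
ω = 288 rad/s, so P_max = T_max·ω = 5.800×10^5 W.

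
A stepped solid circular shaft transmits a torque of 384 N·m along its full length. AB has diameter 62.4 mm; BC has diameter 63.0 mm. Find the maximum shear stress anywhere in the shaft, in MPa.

Under the same torque, τ_max = 16T/(πd³) is largest where d is smallest — segment AB (d = 62.4 mm).
τ_max = 16·384.0/(π·(0.0624)³) = 8.049×10^6 Pa.

8.05 MPa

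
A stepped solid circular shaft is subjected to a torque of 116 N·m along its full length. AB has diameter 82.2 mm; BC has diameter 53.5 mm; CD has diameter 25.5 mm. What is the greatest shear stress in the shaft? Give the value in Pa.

3.56e7 Pa

Under the same torque, τ_max = 16T/(πd³) is largest where d is smallest — segment CD (d = 25.5 mm).
τ_max = 16·116.0/(π·(0.0255)³) = 3.563×10^7 Pa.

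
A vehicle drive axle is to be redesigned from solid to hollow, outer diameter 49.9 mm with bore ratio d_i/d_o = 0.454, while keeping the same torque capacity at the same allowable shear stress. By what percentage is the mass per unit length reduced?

Equal τ_max and T ⇒ the solid shaft needs d_s³ = d_o³(1−k⁴), so d_s = 49.9·(1−0.454⁴)^(1/3) = 49.18 mm.
Area ratio A_h/A_s = d_o²(1−k²)/d_s² = (1−k²)/(1−k⁴)^(2/3) = 0.8172.
Mass saving = 1 − 0.8172 = 18.3 %.

18.3 %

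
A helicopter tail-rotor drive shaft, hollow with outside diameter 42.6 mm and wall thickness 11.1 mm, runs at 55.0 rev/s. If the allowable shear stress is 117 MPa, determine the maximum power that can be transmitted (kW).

581 kW

J = π(d_o⁴ − d_i⁴)/32 = π(0.0426⁴ − 0.0204⁴)/32 = 3.063×10^-7 m⁴.
T_max = τ_allow·J/r = 1.17×10^8 × 3.063×10^-7 / 0.0213 = 1683 N·m.
ω = 2π·55.0 = 345.6 rad/s, so P_max = T_max·ω = 5.815×10^5 W.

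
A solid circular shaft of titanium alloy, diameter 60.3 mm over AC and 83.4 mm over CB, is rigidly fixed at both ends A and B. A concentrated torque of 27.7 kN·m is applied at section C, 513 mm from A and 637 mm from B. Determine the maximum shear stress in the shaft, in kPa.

182000 kPa

Compatibility: T_A·a/J_AC = T_B·b/J_CB with T_A + T_B = T₀.
J_AC = 1.30×10^-6 m⁴, J_CB = 4.75×10^-6 m⁴, so T_A = T₀·(J_AC/a)/((J_AC/a)+(J_CB/b)) = 7018 N·m, T_B = 20680 N·m.
τ in each portion: τ_AC = 1.63×10^8 Pa, τ_CB = 1.82×10^8 Pa; maximum is in CB.
τ_max = T_CB·r/J = 20680·0.0417/4.75×10^-6 = 1.816×10^8 Pa.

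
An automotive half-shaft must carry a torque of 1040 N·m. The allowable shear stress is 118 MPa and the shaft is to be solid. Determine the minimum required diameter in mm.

35.5 mm

For a solid shaft τ_max = 16T/(πd³), so d = (16T/(π τ_allow))^(1/3) = (16·1040/(π·1.18×10^8))^(1/3) = 0.03554 m.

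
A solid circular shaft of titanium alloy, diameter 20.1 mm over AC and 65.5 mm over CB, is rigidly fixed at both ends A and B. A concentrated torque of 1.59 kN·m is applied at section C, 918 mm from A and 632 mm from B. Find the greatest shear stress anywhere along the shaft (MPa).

28.6 MPa

Compatibility: T_A·a/J_AC = T_B·b/J_CB with T_A + T_B = T₀.
J_AC = 1.60×10^-8 m⁴, J_CB = 1.81×10^-6 m⁴, so T_A = T₀·(J_AC/a)/((J_AC/a)+(J_CB/b)) = 9.648 N·m, T_B = 1580 N·m.
τ in each portion: τ_AC = 6.05×10^6 Pa, τ_CB = 2.86×10^7 Pa; maximum is in CB.
τ_max = T_CB·r/J = 1580·0.0328/1.81×10^-6 = 2.864×10^7 Pa.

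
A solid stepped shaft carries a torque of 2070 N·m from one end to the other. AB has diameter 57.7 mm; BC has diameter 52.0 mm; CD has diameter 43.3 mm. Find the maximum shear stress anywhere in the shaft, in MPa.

Under the same torque, τ_max = 16T/(πd³) is largest where d is smallest — segment CD (d = 43.3 mm).
τ_max = 16·2070/(π·(0.0433)³) = 1.299×10^8 Pa.

130 MPa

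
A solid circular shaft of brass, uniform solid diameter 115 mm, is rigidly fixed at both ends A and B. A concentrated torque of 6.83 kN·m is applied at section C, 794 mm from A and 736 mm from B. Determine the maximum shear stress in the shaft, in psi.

With uniform GJ and both ends fixed, compatibility θ_AC = θ_CB gives T_A·a = T_B·b, together with T_A + T_B = T₀.
T_A = T₀·b/(a+b) = 6830·736/1530 = 3286 N·m; T_B = 3544 N·m.
τ in each portion: τ_AC = 1.10×10^7 Pa, τ_CB = 1.19×10^7 Pa; maximum is in CB.
τ_max = T_CB·r/J = 3544·0.0575/1.72×10^-5 = 1.187×10^7 Pa.

1720 psi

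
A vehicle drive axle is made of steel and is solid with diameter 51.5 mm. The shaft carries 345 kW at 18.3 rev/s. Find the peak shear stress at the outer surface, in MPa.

ω = 2π·18.3 = 115.0 rad/s, so T = P/ω = 345×10³ / 115.0 = 3000 N·m.
J = πd⁴/32 = π(0.0515)⁴/32 = 6.906×10^-7 m⁴.
τ_max = T·r/J = 3000 × 0.0257 / 6.906×10^-7 = 1.119×10^8 Pa.

112 MPa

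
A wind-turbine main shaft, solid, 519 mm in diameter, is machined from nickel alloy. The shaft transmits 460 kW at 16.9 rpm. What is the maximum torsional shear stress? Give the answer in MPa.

ω = 2π·16.9/60 = 1.770 rad/s, so T = P/ω = 460×10³ / 1.770 = 259900 N·m.
J = πd⁴/32 = π(0.519)⁴/32 = 7.123×10^-3 m⁴.
τ_max = T·r/J = 259900 × 0.260 / 7.123×10^-3 = 9.469×10^6 Pa.

9.47 MPa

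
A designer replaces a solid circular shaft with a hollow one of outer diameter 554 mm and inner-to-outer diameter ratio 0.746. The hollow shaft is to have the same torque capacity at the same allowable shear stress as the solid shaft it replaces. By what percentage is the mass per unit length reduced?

43.2 %

Equal τ_max and T ⇒ the solid shaft needs d_s³ = d_o³(1−k⁴), so d_s = 554·(1−0.746⁴)^(1/3) = 489.6 mm.
Area ratio A_h/A_s = d_o²(1−k²)/d_s² = (1−k²)/(1−k⁴)^(2/3) = 0.5678.
Mass saving = 1 − 0.5678 = 43.2 %.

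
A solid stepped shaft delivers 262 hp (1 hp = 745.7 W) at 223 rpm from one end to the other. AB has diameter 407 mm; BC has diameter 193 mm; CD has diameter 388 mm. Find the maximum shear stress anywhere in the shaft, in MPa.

ω = 2π·223/60 = 23.35 rad/s, so T = P/ω = 262×745.7 / 23.35 = 8366 N·m.
Under the same torque, τ_max = 16T/(πd³) is largest where d is smallest — segment BC (d = 193 mm).
τ_max = 16·8366/(π·(0.193)³) = 5.927×10^6 Pa.

5.93 MPa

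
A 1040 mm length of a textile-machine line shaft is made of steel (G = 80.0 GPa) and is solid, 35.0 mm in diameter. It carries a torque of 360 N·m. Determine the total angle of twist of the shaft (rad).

0.0318 rad

J = πd⁴/32 = π(0.0350)⁴/32 = 1.473×10^-7 m⁴.
θ = T·L/(G·J) = 360.0 × 1.04 / (80.0×10⁹ × 1.473×10^-7) = 0.03177 rad.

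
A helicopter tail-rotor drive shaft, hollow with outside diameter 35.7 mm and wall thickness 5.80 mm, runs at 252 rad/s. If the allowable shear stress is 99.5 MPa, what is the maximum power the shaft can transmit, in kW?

177 kW

J = π(d_o⁴ − d_i⁴)/32 = π(0.0357⁴ − 0.0241⁴)/32 = 1.263×10^-7 m⁴.
T_max = τ_allow·J/r = 9.95×10^7 × 1.263×10^-7 / 0.0179 = 704.3 N·m.
ω = 252 rad/s, so P_max = T_max·ω = 1.775×10^5 W.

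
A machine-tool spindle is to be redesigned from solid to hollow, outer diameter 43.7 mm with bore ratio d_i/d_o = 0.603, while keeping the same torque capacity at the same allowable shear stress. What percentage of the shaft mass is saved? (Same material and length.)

30.1 %

Equal τ_max and T ⇒ the solid shaft needs d_s³ = d_o³(1−k⁴), so d_s = 43.7·(1−0.603⁴)^(1/3) = 41.68 mm.
Area ratio A_h/A_s = d_o²(1−k²)/d_s² = (1−k²)/(1−k⁴)^(2/3) = 0.6995.
Mass saving = 1 − 0.6995 = 30.1 %.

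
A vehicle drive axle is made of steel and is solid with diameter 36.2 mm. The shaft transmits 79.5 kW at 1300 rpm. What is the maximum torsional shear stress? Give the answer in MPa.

62.7 MPa

ω = 2π·1300/60 = 136.1 rad/s, so T = P/ω = 79.5×10³ / 136.1 = 584.0 N·m.
J = πd⁴/32 = π(0.0362)⁴/32 = 1.686×10^-7 m⁴.
τ_max = T·r/J = 584.0 × 0.0181 / 1.686×10^-7 = 6.270×10^7 Pa.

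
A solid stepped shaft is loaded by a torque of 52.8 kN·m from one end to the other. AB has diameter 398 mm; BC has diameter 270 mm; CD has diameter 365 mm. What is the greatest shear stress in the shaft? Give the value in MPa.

Under the same torque, τ_max = 16T/(πd³) is largest where d is smallest — segment BC (d = 270 mm).
τ_max = 16·52800/(π·(0.270)³) = 1.366×10^7 Pa.

13.7 MPa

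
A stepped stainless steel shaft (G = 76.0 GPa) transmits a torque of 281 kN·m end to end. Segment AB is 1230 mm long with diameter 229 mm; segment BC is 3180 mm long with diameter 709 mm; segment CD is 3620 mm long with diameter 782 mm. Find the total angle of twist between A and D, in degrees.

1.01°

J_AB = π(0.229)⁴/32 = 2.70×10^-4 m⁴; J_BC = π(0.709)⁴/32 = 0.0248 m⁴; J_CD = π(0.782)⁴/32 = 0.0367 m⁴.
θ = (T/G)·Σ L_i/J_i = (281000/76.0×10⁹)·(1.23/2.70×10^-4 + 3.18/0.0248 + 3.62/0.0367) = 0.01768 rad.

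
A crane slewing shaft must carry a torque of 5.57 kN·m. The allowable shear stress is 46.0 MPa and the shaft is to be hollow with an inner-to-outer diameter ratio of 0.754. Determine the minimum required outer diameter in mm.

96.9 mm

For a hollow shaft with d_i/d_o = 0.754: τ_max = 16T/(π d_o³ (1−k⁴)), so d_o = [16T/(π τ_allow (1−k⁴))]^(1/3) = [16·5570/(π·4.60×10^7·0.6768)]^(1/3) = 0.09695 m.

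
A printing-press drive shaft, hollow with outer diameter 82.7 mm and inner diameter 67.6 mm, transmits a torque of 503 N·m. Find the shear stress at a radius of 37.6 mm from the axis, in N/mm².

J = π(d_o⁴ − d_i⁴)/32 = π(0.0827⁴ − 0.0676⁴)/32 = 2.542×10^-6 m⁴.
Shear stress varies linearly with radius: τ = T·r/J = 503.0 × 0.0376 / 2.542×10^-6 = 7.440×10^6 Pa.

7.44 N/mm²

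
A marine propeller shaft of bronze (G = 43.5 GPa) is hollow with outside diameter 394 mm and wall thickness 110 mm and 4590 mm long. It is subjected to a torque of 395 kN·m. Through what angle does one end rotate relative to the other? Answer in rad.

0.0183 rad

J = π(d_o⁴ − d_i⁴)/32 = π(0.394⁴ − 0.174⁴)/32 = 2.276×10^-3 m⁴.
θ = T·L/(G·J) = 395000 × 4.59 / (43.5×10⁹ × 2.276×10^-3) = 0.01831 rad.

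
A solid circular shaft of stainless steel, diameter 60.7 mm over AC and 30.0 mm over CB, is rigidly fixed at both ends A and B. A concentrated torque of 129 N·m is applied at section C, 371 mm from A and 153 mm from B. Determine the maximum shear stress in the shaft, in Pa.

Compatibility: T_A·a/J_AC = T_B·b/J_CB with T_A + T_B = T₀.
J_AC = 1.33×10^-6 m⁴, J_CB = 7.95×10^-8 m⁴, so T_A = T₀·(J_AC/a)/((J_AC/a)+(J_CB/b)) = 112.7 N·m, T_B = 16.30 N·m.
τ in each portion: τ_AC = 2.57×10^6 Pa, τ_CB = 3.08×10^6 Pa; maximum is in CB.
τ_max = T_CB·r/J = 16.30·0.0150/7.95×10^-8 = 3.076×10^6 Pa.

3.08e6 Pa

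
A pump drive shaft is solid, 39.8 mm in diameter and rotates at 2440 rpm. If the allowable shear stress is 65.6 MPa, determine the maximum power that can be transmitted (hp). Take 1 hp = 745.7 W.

J = πd⁴/32 = π(0.0398)⁴/32 = 2.463×10^-7 m⁴.
T_max = τ_allow·J/r = 6.56×10^7 × 2.463×10^-7 / 0.0199 = 812.1 N·m.
ω = 2π·2440/60 = 255.5 rad/s, so P_max = T_max·ω = 2.075×10^5 W.

278 hp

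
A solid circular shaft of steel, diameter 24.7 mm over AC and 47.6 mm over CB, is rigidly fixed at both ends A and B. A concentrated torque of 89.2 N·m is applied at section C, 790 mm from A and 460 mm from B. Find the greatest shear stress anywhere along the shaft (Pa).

4.04e6 Pa

Compatibility: T_A·a/J_AC = T_B·b/J_CB with T_A + T_B = T₀.
J_AC = 3.65×10^-8 m⁴, J_CB = 5.04×10^-7 m⁴, so T_A = T₀·(J_AC/a)/((J_AC/a)+(J_CB/b)) = 3.613 N·m, T_B = 85.59 N·m.
τ in each portion: τ_AC = 1.22×10^6 Pa, τ_CB = 4.04×10^6 Pa; maximum is in CB.
τ_max = T_CB·r/J = 85.59·0.0238/5.04×10^-7 = 4.042×10^6 Pa.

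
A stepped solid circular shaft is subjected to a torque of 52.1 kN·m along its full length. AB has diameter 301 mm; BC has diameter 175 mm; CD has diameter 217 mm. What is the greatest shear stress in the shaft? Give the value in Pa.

4.95e7 Pa

Under the same torque, τ_max = 16T/(πd³) is largest where d is smallest — segment BC (d = 175 mm).
τ_max = 16·52100/(π·(0.175)³) = 4.951×10^7 Pa.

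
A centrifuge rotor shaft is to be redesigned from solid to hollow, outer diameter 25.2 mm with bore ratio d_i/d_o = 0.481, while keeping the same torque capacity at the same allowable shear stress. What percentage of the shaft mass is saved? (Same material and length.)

Equal τ_max and T ⇒ the solid shaft needs d_s³ = d_o³(1−k⁴), so d_s = 25.2·(1−0.481⁴)^(1/3) = 24.74 mm.
Area ratio A_h/A_s = d_o²(1−k²)/d_s² = (1−k²)/(1−k⁴)^(2/3) = 0.7974.
Mass saving = 1 − 0.7974 = 20.3 %.

20.3 %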